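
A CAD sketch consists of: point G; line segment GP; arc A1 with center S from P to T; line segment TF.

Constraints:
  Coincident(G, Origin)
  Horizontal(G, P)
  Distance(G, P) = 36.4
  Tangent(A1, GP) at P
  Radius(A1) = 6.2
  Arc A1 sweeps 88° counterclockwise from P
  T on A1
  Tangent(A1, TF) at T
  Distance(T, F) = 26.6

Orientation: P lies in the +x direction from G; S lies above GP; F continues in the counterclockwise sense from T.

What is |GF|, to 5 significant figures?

54.360

G is at the origin; GP is horizontal with |GP| = 36.4 and P on the +x side, so P = (36.400, 0.0000). A1 meets GP tangentially, so SP is at right angles to GP, so S = P + (0, 6.2) = (36.400, 6.2000). On A1, P sits at bearing -90° from S; an 88° counterclockwise sweep puts T at bearing -2°, so T = S + 6.2·(cos -2°, sin -2°) = (42.596, 5.9836). A1 meets TF tangentially, so ST is at right angles to TF, so TF runs along (−sin -2°, cos -2°); with |TF| = 26.6, F = (43.525, 32.567). Then |GF| = |F − G| = 54.360.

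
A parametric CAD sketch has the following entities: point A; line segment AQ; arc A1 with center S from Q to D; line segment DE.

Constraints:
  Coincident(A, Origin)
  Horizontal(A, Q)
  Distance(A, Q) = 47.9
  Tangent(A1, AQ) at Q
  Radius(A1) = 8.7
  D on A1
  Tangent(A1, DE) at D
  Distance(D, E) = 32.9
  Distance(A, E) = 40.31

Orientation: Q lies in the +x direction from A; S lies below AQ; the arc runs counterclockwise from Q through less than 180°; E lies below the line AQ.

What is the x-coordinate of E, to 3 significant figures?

23.7

Checks: |AQ| = 47.90 ✓; |SD| = 8.700 ✓; ∠(SD, DE) = 90.00° ✓; |DE| = 32.90 ✓; |AE| = 40.31 ✓.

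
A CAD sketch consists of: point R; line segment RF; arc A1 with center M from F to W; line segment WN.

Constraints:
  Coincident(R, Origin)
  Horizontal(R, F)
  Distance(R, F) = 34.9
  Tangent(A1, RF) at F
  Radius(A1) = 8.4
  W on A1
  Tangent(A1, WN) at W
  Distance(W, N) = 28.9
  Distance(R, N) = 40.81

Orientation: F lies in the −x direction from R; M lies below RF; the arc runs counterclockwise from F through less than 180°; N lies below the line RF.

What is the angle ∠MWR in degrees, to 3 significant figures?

24.8°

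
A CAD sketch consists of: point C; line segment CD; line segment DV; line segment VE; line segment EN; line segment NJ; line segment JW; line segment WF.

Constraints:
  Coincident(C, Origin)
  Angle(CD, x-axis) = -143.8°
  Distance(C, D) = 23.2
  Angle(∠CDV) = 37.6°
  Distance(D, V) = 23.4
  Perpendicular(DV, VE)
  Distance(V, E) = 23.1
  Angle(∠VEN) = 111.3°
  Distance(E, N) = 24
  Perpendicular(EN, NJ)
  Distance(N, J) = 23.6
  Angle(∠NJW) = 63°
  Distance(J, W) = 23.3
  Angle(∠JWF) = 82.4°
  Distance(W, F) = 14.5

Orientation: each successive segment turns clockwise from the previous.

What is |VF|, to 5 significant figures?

28.499

C is at the origin; CD runs at -143.8° with length 23.2, so D = (-18.721, -13.702). ∠CDV = 37.6° gives DV at 73.800° from the x-axis; with |DV| = 23.4, V = (-12.193, 8.7688). The perpendicularity gives VE at right angles to DV, so VE runs at -16.200°; with |VE| = 23.1, E = (9.9897, 2.3241). ∠VEN = 111.3° gives EN at -84.900° from the x-axis; with |EN| = 24.0, N = (12.123, -21.581). EN is perpendicular to NJ, so NJ runs at -174.90°; with |NJ| = 23.6, J = (-11.383, -23.679). ∠NJW = 63.0° gives JW at 68.100° from the x-axis; with |JW| = 23.3, W = (-2.6928, -2.0602). ∠JWF = 82.4° gives WF at -29.500° from the x-axis; with |WF| = 14.5, F = (9.9274, -9.2003). Then |VF| = |F − V| = 28.499.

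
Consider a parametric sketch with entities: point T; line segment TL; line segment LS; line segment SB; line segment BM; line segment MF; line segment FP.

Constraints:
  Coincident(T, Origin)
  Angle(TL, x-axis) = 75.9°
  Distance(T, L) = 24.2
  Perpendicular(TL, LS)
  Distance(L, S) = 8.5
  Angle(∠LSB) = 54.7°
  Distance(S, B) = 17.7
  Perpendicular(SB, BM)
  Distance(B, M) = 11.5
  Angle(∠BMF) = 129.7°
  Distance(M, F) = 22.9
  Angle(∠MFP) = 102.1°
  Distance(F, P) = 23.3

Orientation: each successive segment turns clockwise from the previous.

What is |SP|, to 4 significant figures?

21.67

∠BMF = 129.7° gives MF at 80.30° from the x-axis; with |MF| = 22.9, F = (-2.925, 41.19). ∠MFP = 102.1° gives FP at 2.400° from the x-axis; with |FP| = 23.3, P = (20.35, 42.16). Then |SP| = |P − S| = 21.67.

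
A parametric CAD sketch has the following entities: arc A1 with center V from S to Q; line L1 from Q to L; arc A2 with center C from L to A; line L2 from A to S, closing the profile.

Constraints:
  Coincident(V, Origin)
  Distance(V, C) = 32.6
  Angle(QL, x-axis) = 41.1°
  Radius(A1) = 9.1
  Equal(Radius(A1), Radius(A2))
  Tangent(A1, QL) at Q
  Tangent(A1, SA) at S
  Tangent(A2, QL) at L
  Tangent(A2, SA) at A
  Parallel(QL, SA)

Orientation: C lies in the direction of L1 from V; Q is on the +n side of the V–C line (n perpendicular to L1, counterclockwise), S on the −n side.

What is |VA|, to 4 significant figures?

33.85

Tangency of A1 to both parallel lines with radius 9.1 puts Q and S at V ± 9.1·n: Q = (-5.982, 6.857), S = (5.982, -6.857). Equal radii place L and A the same way about C: L = C + 9.1·n = (18.58, 28.29), A = C − 9.1·n = (30.55, 14.57). Then |VA| = |A − V| = 33.85.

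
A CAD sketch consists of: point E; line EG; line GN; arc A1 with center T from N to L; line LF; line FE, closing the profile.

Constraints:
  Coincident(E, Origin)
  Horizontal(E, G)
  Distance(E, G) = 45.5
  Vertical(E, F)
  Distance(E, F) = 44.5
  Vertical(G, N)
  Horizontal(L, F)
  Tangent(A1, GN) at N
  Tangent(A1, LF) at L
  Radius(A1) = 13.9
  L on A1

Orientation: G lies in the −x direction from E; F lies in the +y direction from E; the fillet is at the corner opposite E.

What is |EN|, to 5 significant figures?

54.833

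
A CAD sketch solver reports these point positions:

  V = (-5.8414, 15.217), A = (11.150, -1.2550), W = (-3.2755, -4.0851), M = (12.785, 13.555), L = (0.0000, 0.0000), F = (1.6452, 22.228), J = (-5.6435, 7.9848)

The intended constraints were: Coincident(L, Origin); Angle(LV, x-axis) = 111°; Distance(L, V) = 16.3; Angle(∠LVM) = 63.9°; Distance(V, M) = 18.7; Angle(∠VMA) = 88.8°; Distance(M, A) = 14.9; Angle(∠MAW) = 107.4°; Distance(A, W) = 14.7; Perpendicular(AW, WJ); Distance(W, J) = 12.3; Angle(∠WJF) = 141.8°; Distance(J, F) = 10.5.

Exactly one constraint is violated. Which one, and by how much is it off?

Distance(J, F) = 10.5 — off by 5.50.

L = (0.00, 0.00) ✓; LV at 111.0° ✓; |LV| = 16.30 ✓; ∠LVM = 63.90° ✓; |VM| = 18.70 ✓; ∠VMA = 88.80° ✓; |MA| = 14.90 ✓; ∠MAW = 107.4° ✓; |AW| = 14.70 ✓; ∠(AW, WJ) = 90.00° ✓; |WJ| = 12.30 ✓; ∠WJF = 141.8° ✓; |JF| = 16.00 ✗.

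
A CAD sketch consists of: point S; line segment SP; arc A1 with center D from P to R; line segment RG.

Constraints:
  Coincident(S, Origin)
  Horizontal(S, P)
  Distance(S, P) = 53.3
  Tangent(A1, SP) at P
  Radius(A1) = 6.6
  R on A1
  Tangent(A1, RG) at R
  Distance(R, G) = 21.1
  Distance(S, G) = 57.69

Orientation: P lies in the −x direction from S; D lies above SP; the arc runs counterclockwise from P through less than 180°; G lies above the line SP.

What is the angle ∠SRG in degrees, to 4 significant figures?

108.5°

Checks: |DP| = 6.600 ✓; |DR| = 6.600 ✓; ∠(DR, RG) = 90.00° ✓; |RG| = 21.10 ✓; |SG| = 57.69 ✓.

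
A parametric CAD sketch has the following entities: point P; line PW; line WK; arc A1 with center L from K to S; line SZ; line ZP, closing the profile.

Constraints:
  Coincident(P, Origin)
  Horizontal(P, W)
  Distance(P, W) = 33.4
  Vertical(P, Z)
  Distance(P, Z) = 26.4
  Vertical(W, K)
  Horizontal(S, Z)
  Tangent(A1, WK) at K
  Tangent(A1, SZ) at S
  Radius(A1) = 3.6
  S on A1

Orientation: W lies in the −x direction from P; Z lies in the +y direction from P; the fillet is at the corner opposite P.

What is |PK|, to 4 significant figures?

40.44

P is at the origin; P and W share the same y with |PW| = 33.4 and W on the −x side, so W = (-33.40, 0.000). PZ is vertical with |PZ| = 26.4 and Z on the +y side, so Z = (0.000, 26.40). The virtual corner opposite P is at (-33.40, 26.40). A1 meets WK tangentially, so LK is at right angles to WK and tangency of A1 to SZ means the radius LS is perpendicular to SZ, with radius 3.6, so the center L sits 3.6 in from both sides at L = (-29.80, 22.80). That places the tangent points at K = (-33.40, 22.80) on WK and S = (-29.80, 26.40) on SZ. Then |PK| = |K − P| = 40.44.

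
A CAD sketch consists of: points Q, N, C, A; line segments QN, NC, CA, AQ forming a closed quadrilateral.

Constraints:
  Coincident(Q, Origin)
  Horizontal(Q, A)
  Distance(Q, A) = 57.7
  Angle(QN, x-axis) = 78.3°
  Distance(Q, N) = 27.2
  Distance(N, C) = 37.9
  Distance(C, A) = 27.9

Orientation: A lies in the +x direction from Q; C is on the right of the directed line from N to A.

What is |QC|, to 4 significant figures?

30.00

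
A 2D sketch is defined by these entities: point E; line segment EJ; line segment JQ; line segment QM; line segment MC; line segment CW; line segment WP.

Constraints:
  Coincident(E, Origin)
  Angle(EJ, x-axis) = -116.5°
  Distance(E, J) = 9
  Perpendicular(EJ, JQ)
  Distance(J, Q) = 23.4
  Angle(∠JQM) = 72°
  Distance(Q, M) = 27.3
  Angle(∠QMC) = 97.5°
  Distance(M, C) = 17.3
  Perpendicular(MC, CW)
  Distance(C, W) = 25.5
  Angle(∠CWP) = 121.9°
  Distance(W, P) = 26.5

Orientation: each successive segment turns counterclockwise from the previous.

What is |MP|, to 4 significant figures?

39.84

MC ⟂ CW, so CW runs at -106.0°; with |CW| = 25.5, W = (-2.698, -11.24). ∠CWP = 121.9° gives WP at -47.90° from the x-axis; with |WP| = 26.5, P = (15.07, -30.90). Then |MP| = |P − M| = 39.84.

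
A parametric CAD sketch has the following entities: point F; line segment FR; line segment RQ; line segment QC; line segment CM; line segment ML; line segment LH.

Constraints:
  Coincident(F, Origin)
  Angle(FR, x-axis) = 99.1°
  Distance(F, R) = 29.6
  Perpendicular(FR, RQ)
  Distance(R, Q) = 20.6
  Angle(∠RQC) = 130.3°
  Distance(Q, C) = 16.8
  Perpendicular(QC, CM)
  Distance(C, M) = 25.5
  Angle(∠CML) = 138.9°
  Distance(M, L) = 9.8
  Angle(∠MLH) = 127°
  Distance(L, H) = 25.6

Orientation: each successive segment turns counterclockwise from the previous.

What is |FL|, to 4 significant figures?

2.260

F is at the origin; FR runs at 99.1° with length 29.6, so R = (-4.681, 29.23). FR is perpendicular to RQ, so RQ runs at -170.9°; with |RQ| = 20.6, Q = (-25.02, 25.97). ∠RQC = 130.3° gives QC at -121.2° from the x-axis; with |QC| = 16.8, C = (-33.73, 11.60). The perpendicularity gives CM at right angles to QC, so CM runs at -31.20°; with |CM| = 25.5, M = (-11.91, -1.610). ∠CML = 138.9° gives ML at 9.900° from the x-axis; with |ML| = 9.8, L = (-2.259, 0.07449). Then |FL| = |L − F| = 2.260.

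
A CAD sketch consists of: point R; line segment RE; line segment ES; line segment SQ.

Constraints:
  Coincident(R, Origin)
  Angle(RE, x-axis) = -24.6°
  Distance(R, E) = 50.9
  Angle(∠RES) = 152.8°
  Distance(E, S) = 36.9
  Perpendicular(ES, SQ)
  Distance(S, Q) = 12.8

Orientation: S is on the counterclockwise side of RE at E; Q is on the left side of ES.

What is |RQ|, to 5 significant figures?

82.835

∠RES = 152.8°, so ES runs at -24.6° + (180° − 152.8°) = 2.6000° from the x-axis; with |ES| = 36.9, S = E + 36.9·(cos 2.6000°, sin 2.6000°) = (83.142, -19.515). ES ⟂ SQ; with |SQ| = 12.8 on the left of ES, Q = S + 12.8·(-0.045363, 0.99897) = (82.561, -6.7280). Then |RQ| = |Q − R| = 82.835.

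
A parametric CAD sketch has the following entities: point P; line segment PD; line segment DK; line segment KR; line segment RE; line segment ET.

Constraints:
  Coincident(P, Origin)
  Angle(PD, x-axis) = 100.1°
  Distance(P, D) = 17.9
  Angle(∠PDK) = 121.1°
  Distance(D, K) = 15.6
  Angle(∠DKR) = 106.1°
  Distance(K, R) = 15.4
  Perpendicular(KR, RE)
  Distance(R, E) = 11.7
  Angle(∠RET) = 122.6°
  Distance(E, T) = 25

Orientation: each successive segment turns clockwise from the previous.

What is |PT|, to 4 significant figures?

13.82

P is at the origin; PD runs at 100.1° with length 17.9, so D = (-3.139, 17.62). ∠PDK = 121.1° gives DK at 41.20° from the x-axis; with |DK| = 15.6, K = (8.599, 27.90). ∠DKR = 106.1° gives KR at -32.70° from the x-axis; with |KR| = 15.4, R = (21.56, 19.58). KR ⟂ RE, so RE runs at -122.7°; with |RE| = 11.7, E = (15.24, 9.733). ∠RET = 122.6° gives ET at 179.9° from the x-axis; with |ET| = 25.0, T = (-9.763, 9.776). Then |PT| = |T − P| = 13.82.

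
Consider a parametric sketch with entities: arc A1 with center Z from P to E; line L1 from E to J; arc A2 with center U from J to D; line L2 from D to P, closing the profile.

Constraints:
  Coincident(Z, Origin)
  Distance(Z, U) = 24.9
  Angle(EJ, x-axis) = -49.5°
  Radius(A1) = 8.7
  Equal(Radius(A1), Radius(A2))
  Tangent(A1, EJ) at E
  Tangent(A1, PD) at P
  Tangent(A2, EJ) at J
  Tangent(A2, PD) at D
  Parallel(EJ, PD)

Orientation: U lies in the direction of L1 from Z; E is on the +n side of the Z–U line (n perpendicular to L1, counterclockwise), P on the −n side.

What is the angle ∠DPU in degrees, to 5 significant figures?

19.259°

The slot axis is L1's direction at -49.5°, so u = (cos -49.5°, sin -49.5°) = (0.64945, -0.76041) and n = (−sin -49.5°, cos -49.5°) = (0.76041, 0.64945). Z is at the origin and U lies 24.9 along u from Z, so U = 24.9·u = (16.171, -18.934). Tangency of A1 to both parallel lines with radius 8.7 puts E and P at Z ± 8.7·n: E = (6.6155, 5.6502), P = (-6.6155, -5.6502). Equal radii place J and D the same way about U: J = U + 8.7·n = (22.787, -13.284), D = U − 8.7·n = (9.5557, -24.584). Then cos ∠DPU = PD·PU / (|PD||PU|), giving 19.259°.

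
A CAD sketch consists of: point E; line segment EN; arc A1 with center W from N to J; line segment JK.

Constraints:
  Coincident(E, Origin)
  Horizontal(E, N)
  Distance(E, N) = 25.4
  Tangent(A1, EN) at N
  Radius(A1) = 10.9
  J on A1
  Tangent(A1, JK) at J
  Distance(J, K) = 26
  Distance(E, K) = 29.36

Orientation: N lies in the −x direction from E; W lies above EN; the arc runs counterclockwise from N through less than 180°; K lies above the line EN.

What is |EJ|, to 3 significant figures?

16.8

Checks: |WJ| = 10.90 ✓; ∠(WJ, JK) = 90.00° ✓; |JK| = 26.00 ✓; |EK| = 29.36 ✓.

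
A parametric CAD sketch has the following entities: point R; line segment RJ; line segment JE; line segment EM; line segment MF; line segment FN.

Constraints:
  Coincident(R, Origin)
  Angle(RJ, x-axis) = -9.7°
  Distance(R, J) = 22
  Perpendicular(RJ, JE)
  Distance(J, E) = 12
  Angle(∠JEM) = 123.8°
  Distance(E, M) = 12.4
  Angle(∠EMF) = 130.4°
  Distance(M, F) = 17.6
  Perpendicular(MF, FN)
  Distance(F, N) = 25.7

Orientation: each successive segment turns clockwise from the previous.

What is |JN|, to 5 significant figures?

22.860

∠EMF = 130.4° gives MF at 154.50° from the x-axis; with |MF| = 17.6, F = (-7.5410, -13.022). MF ⟂ FN, so FN runs at 64.500°; with |FN| = 25.7, N = (3.5231, 10.175). Then |JN| = |N − J| = 22.860.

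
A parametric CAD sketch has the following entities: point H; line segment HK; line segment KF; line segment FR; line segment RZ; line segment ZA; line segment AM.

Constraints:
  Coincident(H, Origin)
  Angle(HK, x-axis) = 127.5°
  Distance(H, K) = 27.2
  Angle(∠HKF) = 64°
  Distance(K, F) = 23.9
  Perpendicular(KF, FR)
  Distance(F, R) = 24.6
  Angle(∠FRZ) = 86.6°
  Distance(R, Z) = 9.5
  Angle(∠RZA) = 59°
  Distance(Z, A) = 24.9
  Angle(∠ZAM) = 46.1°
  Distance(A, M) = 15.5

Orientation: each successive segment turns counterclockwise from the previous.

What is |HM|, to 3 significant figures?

20.5

H is at the origin; HK runs at 127.5° with length 27.2, so K = (-16.6, 21.6). ∠HKF = 64.0° gives KF at -116° from the x-axis; with |KF| = 23.9, F = (-27.2, 0.190). The perpendicularity gives FR at right angles to KF, so FR runs at -26.5°; with |FR| = 24.6, R = (-5.21, -10.8). ∠FRZ = 86.6° gives RZ at 66.9° from the x-axis; with |RZ| = 9.5, Z = (-1.48, -2.05). ∠RZA = 59.0° gives ZA at -172° from the x-axis; with |ZA| = 24.9, A = (-26.1, -5.47). ∠ZAM = 46.1° gives AM at -38.2° from the x-axis; with |AM| = 15.5, M = (-14.0, -15.1). Then |HM| = |M − H| = 20.5.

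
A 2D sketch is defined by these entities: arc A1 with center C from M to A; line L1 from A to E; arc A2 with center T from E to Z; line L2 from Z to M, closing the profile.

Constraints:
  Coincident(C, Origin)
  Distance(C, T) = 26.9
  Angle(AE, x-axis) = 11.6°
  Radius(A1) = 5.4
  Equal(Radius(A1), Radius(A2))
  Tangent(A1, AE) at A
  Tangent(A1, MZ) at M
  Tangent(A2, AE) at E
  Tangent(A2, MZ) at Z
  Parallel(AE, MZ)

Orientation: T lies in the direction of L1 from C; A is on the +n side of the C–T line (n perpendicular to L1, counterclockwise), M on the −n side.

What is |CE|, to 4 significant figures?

27.44

The slot axis is L1's direction at 11.6°, so u = (cos 11.6°, sin 11.6°) = (0.9796, 0.2011) and n = (−sin 11.6°, cos 11.6°) = (-0.2011, 0.9796). C is at the origin and T lies 26.9 along u from C, so T = 26.9·u = (26.35, 5.409). Tangency of A1 to both parallel lines with radius 5.4 puts A and M at C ± 5.4·n: A = (-1.086, 5.290), M = (1.086, -5.290). Equal radii place E and Z the same way about T: E = T + 5.4·n = (25.26, 10.70), Z = T − 5.4·n = (27.44, 0.1193). Then |CE| = |E − C| = 27.44.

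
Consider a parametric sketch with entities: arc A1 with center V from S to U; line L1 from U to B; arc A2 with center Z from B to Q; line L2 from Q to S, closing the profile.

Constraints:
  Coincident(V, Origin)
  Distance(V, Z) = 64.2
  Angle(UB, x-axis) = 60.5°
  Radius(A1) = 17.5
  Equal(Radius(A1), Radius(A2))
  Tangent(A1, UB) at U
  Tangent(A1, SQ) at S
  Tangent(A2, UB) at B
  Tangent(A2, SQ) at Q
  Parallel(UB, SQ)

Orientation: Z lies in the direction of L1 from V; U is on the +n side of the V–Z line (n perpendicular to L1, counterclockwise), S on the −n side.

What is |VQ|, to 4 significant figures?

66.54

Tangency of A1 to both parallel lines with radius 17.5 puts U and S at V ± 17.5·n: U = (-15.23, 8.617), S = (15.23, -8.617). Equal radii place B and Q the same way about Z: B = Z + 17.5·n = (16.38, 64.49), Q = Z − 17.5·n = (46.84, 47.26). Then |VQ| = |Q − V| = 66.54.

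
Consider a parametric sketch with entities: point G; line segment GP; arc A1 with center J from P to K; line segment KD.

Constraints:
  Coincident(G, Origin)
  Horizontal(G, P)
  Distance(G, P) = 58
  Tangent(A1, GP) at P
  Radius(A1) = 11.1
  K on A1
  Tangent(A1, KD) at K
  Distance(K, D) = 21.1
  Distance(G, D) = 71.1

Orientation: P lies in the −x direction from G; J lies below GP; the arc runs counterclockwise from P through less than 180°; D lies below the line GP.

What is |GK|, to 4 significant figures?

70.08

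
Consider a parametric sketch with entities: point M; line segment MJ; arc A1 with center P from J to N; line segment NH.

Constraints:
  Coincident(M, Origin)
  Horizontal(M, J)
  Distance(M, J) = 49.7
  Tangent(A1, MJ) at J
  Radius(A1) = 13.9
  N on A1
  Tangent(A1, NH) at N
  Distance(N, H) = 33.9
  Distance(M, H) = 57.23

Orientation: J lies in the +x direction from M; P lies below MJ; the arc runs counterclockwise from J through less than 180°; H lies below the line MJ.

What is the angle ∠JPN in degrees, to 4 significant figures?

85.53°

Checks: M.y = 0.00, J.y = 0.00 ✓; |PN| = 13.90 ✓; ∠(PN, NH) = 90.00° ✓; |NH| = 33.90 ✓; |MH| = 57.23 ✓.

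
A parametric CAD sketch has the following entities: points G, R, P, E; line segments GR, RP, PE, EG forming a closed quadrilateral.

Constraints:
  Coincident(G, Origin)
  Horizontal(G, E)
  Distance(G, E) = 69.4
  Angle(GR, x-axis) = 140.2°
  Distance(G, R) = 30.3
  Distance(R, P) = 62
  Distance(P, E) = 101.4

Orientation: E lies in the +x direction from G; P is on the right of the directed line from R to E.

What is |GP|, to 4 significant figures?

48.23

Checks: |RP| = 62.00 ✓; |PE| = 101.4 ✓.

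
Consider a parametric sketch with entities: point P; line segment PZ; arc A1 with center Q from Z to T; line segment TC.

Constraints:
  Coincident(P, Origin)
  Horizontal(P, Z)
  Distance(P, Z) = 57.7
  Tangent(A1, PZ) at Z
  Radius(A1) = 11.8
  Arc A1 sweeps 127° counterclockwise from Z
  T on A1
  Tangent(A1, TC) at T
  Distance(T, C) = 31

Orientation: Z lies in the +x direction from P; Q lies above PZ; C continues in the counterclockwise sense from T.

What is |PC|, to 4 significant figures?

65.23

P is at the origin; P and Z share the same y with |PZ| = 57.7 and Z on the +x side, so Z = (57.70, 0.000). A1 meets PZ tangentially, so QZ is at right angles to PZ, so Q = Z + (0, 11.8) = (57.70, 11.80). On A1, Z sits at bearing -90° from Q; a 127° counterclockwise sweep puts T at bearing 37°, so T = Q + 11.8·(cos 37°, sin 37°) = (67.12, 18.90). The tangent condition forces QT to be normal to TC, so TC runs along (−sin 37°, cos 37°); with |TC| = 31.0, C = (48.47, 43.66). Then |PC| = |C − P| = 65.23.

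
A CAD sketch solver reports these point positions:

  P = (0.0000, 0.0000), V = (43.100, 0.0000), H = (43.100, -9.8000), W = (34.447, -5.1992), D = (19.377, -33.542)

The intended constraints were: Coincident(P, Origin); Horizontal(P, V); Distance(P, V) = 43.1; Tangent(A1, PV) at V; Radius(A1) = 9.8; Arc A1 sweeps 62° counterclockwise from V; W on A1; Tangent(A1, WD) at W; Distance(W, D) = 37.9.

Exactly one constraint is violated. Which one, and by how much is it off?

Distance(W, D) = 37.9 — off by 5.80.

P = (0.00, 0.00) ✓; P.y = 0.00, V.y = 0.00 ✓; |PV| = 43.10 ✓; ∠(HV, VP) = 90.00° ✓; |HV| = 9.800 ✓; bearing(H→W) − bearing(H→V) = 62.00° ✓; |HW| = 9.800 ✓; ∠(HW, WD) = 90.00° ✓; |WD| = 32.10 ✗.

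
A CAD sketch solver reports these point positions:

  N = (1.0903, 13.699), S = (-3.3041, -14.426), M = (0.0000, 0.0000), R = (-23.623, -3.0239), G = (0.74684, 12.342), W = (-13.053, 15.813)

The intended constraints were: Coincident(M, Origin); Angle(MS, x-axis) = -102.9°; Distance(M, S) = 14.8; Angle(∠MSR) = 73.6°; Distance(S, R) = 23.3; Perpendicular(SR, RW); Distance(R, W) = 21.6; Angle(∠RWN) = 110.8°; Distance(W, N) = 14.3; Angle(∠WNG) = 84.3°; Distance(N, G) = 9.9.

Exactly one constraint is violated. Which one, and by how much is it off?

Distance(N, G) = 9.9 — off by 8.50.

M = (0.00, 0.00) ✓; MS at -102.9° ✓; |MS| = 14.80 ✓; ∠MSR = 73.60° ✓; |SR| = 23.30 ✓; ∠(SR, RW) = 90.00° ✓; |RW| = 21.60 ✓; ∠RWN = 110.8° ✓; |WN| = 14.30 ✓; ∠WNG = 84.30° ✓; |NG| = 1.400 ✗.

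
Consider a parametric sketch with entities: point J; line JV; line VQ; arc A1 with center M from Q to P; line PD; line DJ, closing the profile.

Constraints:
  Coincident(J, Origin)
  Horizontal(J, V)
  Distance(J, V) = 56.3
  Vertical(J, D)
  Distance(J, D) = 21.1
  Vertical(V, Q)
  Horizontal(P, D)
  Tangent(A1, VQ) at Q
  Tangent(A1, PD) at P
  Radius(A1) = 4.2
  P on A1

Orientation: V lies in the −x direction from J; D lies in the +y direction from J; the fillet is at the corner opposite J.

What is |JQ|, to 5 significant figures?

58.782

The virtual corner opposite J is at (-56.300, 21.100). The tangent condition forces MQ to be normal to VQ and tangency of A1 to PD means the radius MP is perpendicular to PD, with radius 4.2, so the center M sits 4.2 in from both sides at M = (-52.100, 16.900). That places the tangent points at Q = (-56.300, 16.900) on VQ and P = (-52.100, 21.100) on PD. Then |JQ| = |Q − J| = 58.782.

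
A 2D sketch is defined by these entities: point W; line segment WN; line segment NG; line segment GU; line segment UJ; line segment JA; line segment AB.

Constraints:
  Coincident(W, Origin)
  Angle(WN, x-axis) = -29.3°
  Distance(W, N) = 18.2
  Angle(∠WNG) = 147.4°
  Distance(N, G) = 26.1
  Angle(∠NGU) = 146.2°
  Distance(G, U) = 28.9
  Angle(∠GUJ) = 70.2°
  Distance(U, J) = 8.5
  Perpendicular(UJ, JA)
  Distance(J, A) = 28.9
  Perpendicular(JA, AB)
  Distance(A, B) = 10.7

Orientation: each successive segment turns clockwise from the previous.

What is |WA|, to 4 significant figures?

43.14

∠GUJ = 70.2° gives UJ at 154.5° from the x-axis; with |UJ| = 8.5, J = (17.62, -57.03). UJ is perpendicular to JA, so JA runs at 64.50°; with |JA| = 28.9, A = (30.06, -30.94). Then |WA| = |A − W| = 43.14.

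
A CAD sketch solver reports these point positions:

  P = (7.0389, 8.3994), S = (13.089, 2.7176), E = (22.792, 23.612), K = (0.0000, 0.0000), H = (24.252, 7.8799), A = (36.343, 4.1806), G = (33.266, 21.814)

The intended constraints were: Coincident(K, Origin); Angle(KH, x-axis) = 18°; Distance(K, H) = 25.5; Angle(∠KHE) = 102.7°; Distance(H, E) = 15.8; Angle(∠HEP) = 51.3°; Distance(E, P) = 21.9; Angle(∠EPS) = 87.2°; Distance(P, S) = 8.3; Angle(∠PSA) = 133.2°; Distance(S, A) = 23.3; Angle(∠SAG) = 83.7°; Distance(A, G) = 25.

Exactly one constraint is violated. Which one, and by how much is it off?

Distance(A, G) = 25 — off by 7.10.

K = (0.00, 0.00) ✓; KH at 18.00° ✓; |KH| = 25.50 ✓; ∠KHE = 102.7° ✓; |HE| = 15.80 ✓; ∠HEP = 51.30° ✓; |EP| = 21.90 ✓; ∠EPS = 87.20° ✓; |PS| = 8.300 ✓; ∠PSA = 133.2° ✓; |SA| = 23.30 ✓; ∠SAG = 83.70° ✓; |AG| = 17.90 ✗.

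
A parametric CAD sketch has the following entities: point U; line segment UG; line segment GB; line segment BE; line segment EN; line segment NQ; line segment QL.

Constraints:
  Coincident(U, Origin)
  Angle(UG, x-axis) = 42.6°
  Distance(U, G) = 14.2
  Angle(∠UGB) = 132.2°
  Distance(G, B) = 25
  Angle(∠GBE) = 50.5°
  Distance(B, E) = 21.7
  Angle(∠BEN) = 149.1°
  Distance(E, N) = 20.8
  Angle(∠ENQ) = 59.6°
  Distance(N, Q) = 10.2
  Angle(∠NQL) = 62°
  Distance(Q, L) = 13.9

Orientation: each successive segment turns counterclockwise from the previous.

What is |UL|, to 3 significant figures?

18.3

U is at the origin; UG runs at 42.6° with length 14.2, so G = (10.5, 9.61). ∠UGB = 132.2° gives GB at 90.4° from the x-axis; with |GB| = 25.0, B = (10.3, 34.6). ∠GBE = 50.5° gives BE at -140° from the x-axis; with |BE| = 21.7, E = (-6.37, 20.7). ∠BEN = 149.1° gives EN at -109° from the x-axis; with |EN| = 20.8, N = (-13.2, 1.05). ∠ENQ = 59.6° gives NQ at 11.2° from the x-axis; with |NQ| = 10.2, Q = (-3.20, 3.03). ∠NQL = 62.0° gives QL at 129° from the x-axis; with |QL| = 13.9, L = (-12.0, 13.8). Then |UL| = |L − U| = 18.3.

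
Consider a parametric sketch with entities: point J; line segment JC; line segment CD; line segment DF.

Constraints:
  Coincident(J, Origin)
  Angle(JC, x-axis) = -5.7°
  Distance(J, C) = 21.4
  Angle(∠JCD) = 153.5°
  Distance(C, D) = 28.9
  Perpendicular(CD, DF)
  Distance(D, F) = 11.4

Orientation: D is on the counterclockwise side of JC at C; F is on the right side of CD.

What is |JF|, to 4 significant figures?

52.42

J is at the origin; JC runs at -5.7° with length 21.4, so C = 21.4·(cos -5.7°, sin -5.7°) = (21.29, -2.125). ∠JCD = 153.5°, so CD runs at -5.7° + (180° − 153.5°) = 20.80° from the x-axis; with |CD| = 28.9, D = C + 28.9·(cos 20.80°, sin 20.80°) = (48.31, 8.137). The perpendicularity gives DF at right angles to CD; with |DF| = 11.4 on the right of CD, F = D + 11.4·(0.3551, -0.9348) = (52.36, -2.520). Then |JF| = |F − J| = 52.42.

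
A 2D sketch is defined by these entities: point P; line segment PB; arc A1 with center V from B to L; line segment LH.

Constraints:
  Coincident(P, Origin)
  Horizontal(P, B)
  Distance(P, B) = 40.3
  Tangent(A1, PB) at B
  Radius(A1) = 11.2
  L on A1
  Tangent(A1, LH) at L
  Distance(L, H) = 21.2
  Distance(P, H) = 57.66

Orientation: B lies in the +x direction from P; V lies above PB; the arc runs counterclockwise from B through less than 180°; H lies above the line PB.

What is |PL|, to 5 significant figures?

53.022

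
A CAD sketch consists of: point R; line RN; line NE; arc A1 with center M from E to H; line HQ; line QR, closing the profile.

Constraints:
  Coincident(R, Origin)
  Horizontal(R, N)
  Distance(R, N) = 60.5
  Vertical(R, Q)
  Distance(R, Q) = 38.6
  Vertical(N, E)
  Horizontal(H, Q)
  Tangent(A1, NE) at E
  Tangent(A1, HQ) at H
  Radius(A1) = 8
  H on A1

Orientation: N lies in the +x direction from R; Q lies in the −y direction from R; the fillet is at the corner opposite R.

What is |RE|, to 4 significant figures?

67.80

The virtual corner opposite R is at (60.50, -38.60). Tangency of A1 to NE means the radius ME is perpendicular to NE and since A1 is tangent to HQ there, MH ⟂ HQ, with radius 8.0, so the center M sits 8.0 in from both sides at M = (52.50, -30.60). That places the tangent points at E = (60.50, -30.60) on NE and H = (52.50, -38.60) on HQ. Then |RE| = |E − R| = 67.80.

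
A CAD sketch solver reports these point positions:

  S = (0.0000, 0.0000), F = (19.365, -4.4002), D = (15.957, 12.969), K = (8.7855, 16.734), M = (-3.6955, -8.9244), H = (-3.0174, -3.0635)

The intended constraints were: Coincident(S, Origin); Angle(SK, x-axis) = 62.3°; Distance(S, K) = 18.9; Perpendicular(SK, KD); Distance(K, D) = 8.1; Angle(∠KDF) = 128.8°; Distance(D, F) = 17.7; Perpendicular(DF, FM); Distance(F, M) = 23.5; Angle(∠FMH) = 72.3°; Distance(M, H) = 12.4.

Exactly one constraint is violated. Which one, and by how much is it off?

Distance(M, H) = 12.4 — off by 6.50.

S = (0.00, 0.00) ✓; SK at 62.30° ✓; |SK| = 18.90 ✓; ∠(SK, KD) = 90.00° ✓; |KD| = 8.100 ✓; ∠KDF = 128.8° ✓; |DF| = 17.70 ✓; ∠(DF, FM) = 90.00° ✓; |FM| = 23.50 ✓; ∠FMH = 72.30° ✓; |MH| = 5.900 ✗.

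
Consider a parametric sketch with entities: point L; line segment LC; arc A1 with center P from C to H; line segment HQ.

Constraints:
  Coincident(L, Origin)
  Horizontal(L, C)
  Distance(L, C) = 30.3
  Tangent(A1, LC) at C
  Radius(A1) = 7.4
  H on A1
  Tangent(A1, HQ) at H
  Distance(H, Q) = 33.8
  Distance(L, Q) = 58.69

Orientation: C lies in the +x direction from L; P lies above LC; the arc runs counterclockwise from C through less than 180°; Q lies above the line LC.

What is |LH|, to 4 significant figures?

38.08

L is at the origin; L and C share the same y with |LC| = 30.3 and C on the +x side, so C = (30.30, 0.000). Tangency of A1 to LC means the radius PC is perpendicular to LC, so P = C + (0, 7.4) = (30.30, 7.400). Since PH ⟂ HQ (tangency), |PQ| = √(7.4² + 33.8²) = 34.60 regardless of where H sits on A1. So Q lies on both circle(L, 58.69) and circle(P, 34.60); the above-LC intersection is Q = (43.52, 39.37). H is the foot of the tangent from Q: H = (37.58, 6.100).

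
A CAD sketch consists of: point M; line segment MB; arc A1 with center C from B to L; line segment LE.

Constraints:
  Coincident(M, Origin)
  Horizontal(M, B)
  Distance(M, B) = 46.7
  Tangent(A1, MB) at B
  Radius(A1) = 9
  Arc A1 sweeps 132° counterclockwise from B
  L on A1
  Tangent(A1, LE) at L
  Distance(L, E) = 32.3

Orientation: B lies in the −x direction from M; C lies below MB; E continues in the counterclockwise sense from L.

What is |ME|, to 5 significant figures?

50.326

On A1, B sits at bearing 90° from C; a 132° counterclockwise sweep puts L at bearing 222°, so L = C + 9.0·(cos 222°, sin 222°) = (-53.388, -15.022). The tangent condition forces CL to be normal to LE, so LE runs along (−sin 222°, cos 222°); with |LE| = 32.3, E = (-31.775, -39.026). Then |ME| = |E − M| = 50.326.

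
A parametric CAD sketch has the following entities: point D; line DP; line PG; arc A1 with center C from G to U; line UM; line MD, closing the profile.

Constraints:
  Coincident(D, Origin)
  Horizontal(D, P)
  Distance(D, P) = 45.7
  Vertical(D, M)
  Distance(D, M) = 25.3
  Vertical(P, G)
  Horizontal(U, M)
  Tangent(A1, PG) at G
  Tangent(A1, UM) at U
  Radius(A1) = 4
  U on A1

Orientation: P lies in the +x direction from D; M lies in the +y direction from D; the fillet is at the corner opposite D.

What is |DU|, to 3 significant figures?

48.8

The virtual corner opposite D is at (45.7, 25.3). A1 meets PG tangentially, so CG is at right angles to PG and A1 meets UM tangentially, so CU is at right angles to UM, with radius 4.0, so the center C sits 4.0 in from both sides at C = (41.7, 21.3). That places the tangent points at G = (45.7, 21.3) on PG and U = (41.7, 25.3) on UM. Then |DU| = |U − D| = 48.8.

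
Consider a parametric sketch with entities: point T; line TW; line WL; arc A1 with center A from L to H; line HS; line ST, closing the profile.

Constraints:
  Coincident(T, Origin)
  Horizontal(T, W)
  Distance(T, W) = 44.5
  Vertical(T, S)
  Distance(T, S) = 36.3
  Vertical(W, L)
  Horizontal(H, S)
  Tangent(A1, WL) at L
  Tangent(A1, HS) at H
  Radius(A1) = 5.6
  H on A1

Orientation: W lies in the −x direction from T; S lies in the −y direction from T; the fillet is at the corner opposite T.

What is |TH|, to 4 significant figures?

53.21

The virtual corner opposite T is at (-44.50, -36.30). Tangency of A1 to WL means the radius AL is perpendicular to WL and A1 meets HS tangentially, so AH is at right angles to HS, with radius 5.6, so the center A sits 5.6 in from both sides at A = (-38.90, -30.70). That places the tangent points at L = (-44.50, -30.70) on WL and H = (-38.90, -36.30) on HS. Then |TH| = |H − T| = 53.21.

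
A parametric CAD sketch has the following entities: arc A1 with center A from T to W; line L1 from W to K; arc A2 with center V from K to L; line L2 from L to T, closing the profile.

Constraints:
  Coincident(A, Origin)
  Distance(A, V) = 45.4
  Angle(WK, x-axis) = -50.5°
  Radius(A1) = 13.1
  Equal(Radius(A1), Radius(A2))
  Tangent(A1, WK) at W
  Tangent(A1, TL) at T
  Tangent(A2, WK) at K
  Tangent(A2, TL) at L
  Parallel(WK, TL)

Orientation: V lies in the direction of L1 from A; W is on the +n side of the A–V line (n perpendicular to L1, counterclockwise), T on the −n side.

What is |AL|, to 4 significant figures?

47.25

The slot axis is L1's direction at -50.5°, so u = (cos -50.5°, sin -50.5°) = (0.6361, -0.7716) and n = (−sin -50.5°, cos -50.5°) = (0.7716, 0.6361). A is at the origin and V lies 45.4 along u from A, so V = 45.4·u = (28.88, -35.03). Tangency of A1 to both parallel lines with radius 13.1 puts W and T at A ± 13.1·n: W = (10.11, 8.333), T = (-10.11, -8.333). Equal radii place K and L the same way about V: K = V + 13.1·n = (38.99, -26.70), L = V − 13.1·n = (18.77, -43.36). Then |AL| = |L − A| = 47.25.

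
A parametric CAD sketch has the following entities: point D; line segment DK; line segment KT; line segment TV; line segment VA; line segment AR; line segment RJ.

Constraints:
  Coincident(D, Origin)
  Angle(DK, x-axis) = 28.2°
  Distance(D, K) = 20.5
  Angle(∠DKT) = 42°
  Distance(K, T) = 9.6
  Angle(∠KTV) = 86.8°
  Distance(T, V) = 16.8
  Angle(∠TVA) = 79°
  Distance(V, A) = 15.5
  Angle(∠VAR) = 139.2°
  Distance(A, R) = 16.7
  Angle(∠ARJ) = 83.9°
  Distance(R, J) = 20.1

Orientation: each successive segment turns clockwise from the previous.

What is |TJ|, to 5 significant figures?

13.106

D is at the origin; DK runs at 28.2° with length 20.5, so K = (18.067, 9.6873). ∠DKT = 42.0° gives KT at -109.80° from the x-axis; with |KT| = 9.6, T = (14.815, 0.65484). ∠KTV = 86.8° gives TV at 157.00° from the x-axis; with |TV| = 16.8, V = (-0.64964, 7.2191). ∠TVA = 79.0° gives VA at 56.000° from the x-axis; with |VA| = 15.5, A = (8.0178, 20.069). ∠VAR = 139.2° gives AR at 15.200° from the x-axis; with |AR| = 16.7, R = (24.134, 24.448). ∠ARJ = 83.9° gives RJ at -80.900° from the x-axis; with |RJ| = 20.1, J = (27.313, 4.6007). Then |TJ| = |J − T| = 13.106.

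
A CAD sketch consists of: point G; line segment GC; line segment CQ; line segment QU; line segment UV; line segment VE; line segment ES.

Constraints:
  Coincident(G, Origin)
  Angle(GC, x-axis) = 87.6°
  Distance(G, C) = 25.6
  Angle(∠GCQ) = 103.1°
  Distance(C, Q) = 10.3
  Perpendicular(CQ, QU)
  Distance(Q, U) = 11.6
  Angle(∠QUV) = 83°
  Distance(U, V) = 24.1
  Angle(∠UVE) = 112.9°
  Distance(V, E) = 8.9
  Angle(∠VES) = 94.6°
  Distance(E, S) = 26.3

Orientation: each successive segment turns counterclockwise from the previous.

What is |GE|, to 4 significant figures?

26.87

G is at the origin; GC runs at 87.6° with length 25.6, so C = (1.072, 25.58). ∠GCQ = 103.1° gives CQ at 164.5° from the x-axis; with |CQ| = 10.3, Q = (-8.853, 28.33). CQ ⟂ QU, so QU runs at -105.5°; with |QU| = 11.6, U = (-11.95, 17.15). ∠QUV = 83.0° gives UV at -8.500° from the x-axis; with |UV| = 24.1, V = (11.88, 13.59). ∠UVE = 112.9° gives VE at 58.60° from the x-axis; with |VE| = 8.9, E = (16.52, 21.19). Then |GE| = |E − G| = 26.87.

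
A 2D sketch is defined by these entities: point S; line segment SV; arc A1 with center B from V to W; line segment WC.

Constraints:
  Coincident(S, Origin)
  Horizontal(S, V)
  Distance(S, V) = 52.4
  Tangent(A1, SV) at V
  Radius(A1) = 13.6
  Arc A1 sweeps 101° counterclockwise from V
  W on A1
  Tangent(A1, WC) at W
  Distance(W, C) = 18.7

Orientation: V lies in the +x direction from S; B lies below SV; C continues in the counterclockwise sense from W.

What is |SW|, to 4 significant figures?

42.27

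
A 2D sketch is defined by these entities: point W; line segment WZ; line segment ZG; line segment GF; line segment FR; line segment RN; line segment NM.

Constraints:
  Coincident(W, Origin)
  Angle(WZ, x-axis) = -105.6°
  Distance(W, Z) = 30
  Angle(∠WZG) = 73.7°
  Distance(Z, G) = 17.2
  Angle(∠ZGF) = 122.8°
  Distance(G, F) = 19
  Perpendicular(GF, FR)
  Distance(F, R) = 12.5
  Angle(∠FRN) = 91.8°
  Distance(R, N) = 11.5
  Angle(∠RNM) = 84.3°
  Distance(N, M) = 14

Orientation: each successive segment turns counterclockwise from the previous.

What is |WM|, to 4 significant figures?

26.47

∠FRN = 91.8° gives RN at -123.9° from the x-axis; with |RN| = 11.5, N = (2.225, -15.49). ∠RNM = 84.3° gives NM at -28.20° from the x-axis; with |NM| = 14.0, M = (14.56, -22.11). Then |WM| = |M − W| = 26.47.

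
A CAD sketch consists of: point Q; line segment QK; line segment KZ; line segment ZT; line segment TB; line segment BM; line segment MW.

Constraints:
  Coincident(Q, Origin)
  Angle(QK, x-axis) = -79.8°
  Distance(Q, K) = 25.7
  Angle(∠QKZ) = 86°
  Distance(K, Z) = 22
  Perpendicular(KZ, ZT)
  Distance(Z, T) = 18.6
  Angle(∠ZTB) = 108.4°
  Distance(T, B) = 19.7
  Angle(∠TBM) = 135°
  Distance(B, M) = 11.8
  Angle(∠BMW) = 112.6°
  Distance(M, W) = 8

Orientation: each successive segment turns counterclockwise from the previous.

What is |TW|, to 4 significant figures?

29.54

∠TBM = 135.0° gives BM at -139.2° from the x-axis; with |BM| = 11.8, M = (-7.263, -8.133). ∠BMW = 112.6° gives MW at -71.80° from the x-axis; with |MW| = 8.0, W = (-4.765, -15.73). Then |TW| = |W − T| = 29.54.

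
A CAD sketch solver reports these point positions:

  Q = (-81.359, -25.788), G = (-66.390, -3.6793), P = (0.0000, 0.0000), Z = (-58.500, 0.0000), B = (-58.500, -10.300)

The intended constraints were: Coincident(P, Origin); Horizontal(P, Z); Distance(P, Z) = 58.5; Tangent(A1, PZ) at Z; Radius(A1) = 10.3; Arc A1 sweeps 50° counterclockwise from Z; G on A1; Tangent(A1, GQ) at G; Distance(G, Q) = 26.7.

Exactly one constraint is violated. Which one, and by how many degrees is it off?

Tangent(A1, GQ) at G — off by 5.90°.

P = (0.00, 0.00) ✓; P.y = 0.00, Z.y = 0.00 ✓; |PZ| = 58.50 ✓; ∠(BZ, ZP) = 90.00° ✓; |BZ| = 10.30 ✓; bearing(B→G) − bearing(B→Z) = 50.00° ✓; |BG| = 10.30 ✓; ∠(BG, GQ) = 84.10° ✗; |GQ| = 26.70 ✓.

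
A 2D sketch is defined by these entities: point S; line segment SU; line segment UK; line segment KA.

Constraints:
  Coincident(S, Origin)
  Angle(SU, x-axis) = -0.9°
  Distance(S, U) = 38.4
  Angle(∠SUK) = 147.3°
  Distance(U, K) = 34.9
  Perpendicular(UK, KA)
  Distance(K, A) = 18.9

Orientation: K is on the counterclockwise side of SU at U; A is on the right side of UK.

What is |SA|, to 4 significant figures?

78.04

∠SUK = 147.3°, so UK runs at -0.9° + (180° − 147.3°) = 31.80° from the x-axis; with |UK| = 34.9, K = U + 34.9·(cos 31.80°, sin 31.80°) = (68.06, 17.79). The perpendicularity gives KA at right angles to UK; with |KA| = 18.9 on the right of UK, A = K + 18.9·(0.5270, -0.8499) = (78.02, 1.725). Then |SA| = |A − S| = 78.04.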